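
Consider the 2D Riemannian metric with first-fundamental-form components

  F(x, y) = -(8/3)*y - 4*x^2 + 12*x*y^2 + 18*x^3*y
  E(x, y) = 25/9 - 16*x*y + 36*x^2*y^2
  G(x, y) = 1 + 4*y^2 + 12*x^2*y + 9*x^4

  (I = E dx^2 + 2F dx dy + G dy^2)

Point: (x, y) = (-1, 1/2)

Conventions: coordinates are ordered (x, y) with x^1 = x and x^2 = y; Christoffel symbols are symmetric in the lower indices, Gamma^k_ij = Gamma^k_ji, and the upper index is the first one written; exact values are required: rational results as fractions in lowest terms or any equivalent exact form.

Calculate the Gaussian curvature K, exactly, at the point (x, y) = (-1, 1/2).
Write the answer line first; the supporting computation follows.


Answer: K = -1215/51842

E = 178/9, F = -52/3, G = 17, EG - F^2 = 322/9 at the point
E_x = -26, E_y = 52, F_x = 38, F_y = -98/3, G_x = -48, G_y = 16
E_yy = 72, F_xy = 66, G_xx = 120
Apply the Brioschi formula K = (det M1 - det M2)/(EG - F^2)^2 over the derivative matrices of E, F, G.
M1 = [[-E_yy/2 + F_xy - G_xx/2, E_x/2, F_x - E_y/2], [F_y - G_x/2, E, F], [G_y/2, F, G]] = [[-30, -13, 12], [-26/3, 178/9, -52/3], [8, -52/3, 17]]; det M1 = -1282
M2 = [[0, E_y/2, G_x/2], [E_y/2, E, F], [G_x/2, F, G]] = [[0, 26, -24], [26, 178/9, -52/3], [-24, -52/3, 17]]; det M2 = -1252
det M1 - det M2 = -30; K = -30 / (322/9)^2 = -1215/51842


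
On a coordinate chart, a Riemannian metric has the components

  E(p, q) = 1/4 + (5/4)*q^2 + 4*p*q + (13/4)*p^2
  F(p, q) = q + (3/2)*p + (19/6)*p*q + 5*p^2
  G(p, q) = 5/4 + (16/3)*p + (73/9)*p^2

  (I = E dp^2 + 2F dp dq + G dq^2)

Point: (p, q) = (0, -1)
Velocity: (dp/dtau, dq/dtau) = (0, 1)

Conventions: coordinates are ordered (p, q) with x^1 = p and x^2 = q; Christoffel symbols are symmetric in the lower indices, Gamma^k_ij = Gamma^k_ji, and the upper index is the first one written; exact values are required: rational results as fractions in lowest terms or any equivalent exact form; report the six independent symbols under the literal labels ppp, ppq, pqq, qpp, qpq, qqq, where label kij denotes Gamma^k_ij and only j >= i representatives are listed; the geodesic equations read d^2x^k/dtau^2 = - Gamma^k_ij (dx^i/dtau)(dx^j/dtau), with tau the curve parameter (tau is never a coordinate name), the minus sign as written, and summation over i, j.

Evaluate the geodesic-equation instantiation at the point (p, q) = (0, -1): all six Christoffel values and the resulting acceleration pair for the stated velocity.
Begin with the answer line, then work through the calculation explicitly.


Answer: Gamma_ppp = -10/3, Gamma_ppq = 53/42, Gamma_pqq = -50/21, Gamma_qpp = -3, Gamma_qpq = 22/7, Gamma_qqq = -40/21; accelerations (d^2p/dtau^2, d^2q/dtau^2) = (50/21, 40/21)

E = 3/2, F = -1, G = 5/4 at the point
E_p = -4, E_q = -5/2, F_p = -5/3, F_q = 1, G_p = 16/3, G_q = 0
EG - F^2 = 7/8;  g^inv = (8/7) * [[5/4, 1], [1, 3/2]]
first-kind symbols [ij,l] = (1/2)(d_i g_jl + d_j g_il - d_l g_ij): [pp,p] = E_p/2 = -2, [pp,q] = F_p - E_q/2 = -5/12, [pq,p] = E_q/2 = -5/4, [pq,q] = G_p/2 = 8/3, [qq,p] = F_q - G_p/2 = -5/3, [qq,q] = G_q/2 = 0
Gamma^p_ij = (G*[ij,p] - F*[ij,q])/(EG - F^2), Gamma^q_ij = (E*[ij,q] - F*[ij,p])/(EG - F^2)
Gamma_ppp = -10/3, Gamma_ppq = 53/42, Gamma_pqq = -50/21, Gamma_qpp = -3, Gamma_qpq = 22/7, Gamma_qqq = -40/21
d^2p/dtau^2 = -(Gamma_ppp*(0)^2 + 2*Gamma_ppq*(0)*(1) + Gamma_pqq*(1)^2) = 50/21
d^2q/dtau^2 = -(Gamma_qpp*(0)^2 + 2*Gamma_qpq*(0)*(1) + Gamma_qqq*(1)^2) = 40/21


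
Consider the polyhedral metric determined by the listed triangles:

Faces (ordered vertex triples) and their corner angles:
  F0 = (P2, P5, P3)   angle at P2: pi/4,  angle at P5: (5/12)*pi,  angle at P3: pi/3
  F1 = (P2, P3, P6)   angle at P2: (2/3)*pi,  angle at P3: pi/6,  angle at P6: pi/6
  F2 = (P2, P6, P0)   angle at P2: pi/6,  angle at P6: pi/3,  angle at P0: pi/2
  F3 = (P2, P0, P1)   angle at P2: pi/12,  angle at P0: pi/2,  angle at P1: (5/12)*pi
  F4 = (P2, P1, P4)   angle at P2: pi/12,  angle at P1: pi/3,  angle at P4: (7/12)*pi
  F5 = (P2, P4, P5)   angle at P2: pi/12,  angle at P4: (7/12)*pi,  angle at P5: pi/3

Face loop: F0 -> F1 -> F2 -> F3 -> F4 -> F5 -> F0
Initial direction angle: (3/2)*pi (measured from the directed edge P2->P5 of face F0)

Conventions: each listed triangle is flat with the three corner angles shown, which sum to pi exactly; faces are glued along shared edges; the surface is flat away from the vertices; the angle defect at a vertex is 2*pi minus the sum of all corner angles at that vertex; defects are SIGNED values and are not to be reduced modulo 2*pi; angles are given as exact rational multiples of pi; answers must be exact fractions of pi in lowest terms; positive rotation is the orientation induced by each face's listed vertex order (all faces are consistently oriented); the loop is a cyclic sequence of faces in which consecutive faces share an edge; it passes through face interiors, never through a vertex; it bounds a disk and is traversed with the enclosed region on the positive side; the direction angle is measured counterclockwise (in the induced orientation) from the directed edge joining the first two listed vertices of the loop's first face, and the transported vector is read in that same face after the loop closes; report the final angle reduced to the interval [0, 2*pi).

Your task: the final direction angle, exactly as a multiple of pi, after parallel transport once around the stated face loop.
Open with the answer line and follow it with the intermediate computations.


Answer: final direction angle = pi/6

enclosed vertex P2: corner angles sum to (4/3)*pi, defect = 2*pi - (4/3)*pi = (2/3)*pi
the rotation equals the total enclosed defect, so the final angle is initial + defects (mod 2*pi)
final angle = (3/2)*pi + (2/3)*pi = pi/6 (mod 2*pi)


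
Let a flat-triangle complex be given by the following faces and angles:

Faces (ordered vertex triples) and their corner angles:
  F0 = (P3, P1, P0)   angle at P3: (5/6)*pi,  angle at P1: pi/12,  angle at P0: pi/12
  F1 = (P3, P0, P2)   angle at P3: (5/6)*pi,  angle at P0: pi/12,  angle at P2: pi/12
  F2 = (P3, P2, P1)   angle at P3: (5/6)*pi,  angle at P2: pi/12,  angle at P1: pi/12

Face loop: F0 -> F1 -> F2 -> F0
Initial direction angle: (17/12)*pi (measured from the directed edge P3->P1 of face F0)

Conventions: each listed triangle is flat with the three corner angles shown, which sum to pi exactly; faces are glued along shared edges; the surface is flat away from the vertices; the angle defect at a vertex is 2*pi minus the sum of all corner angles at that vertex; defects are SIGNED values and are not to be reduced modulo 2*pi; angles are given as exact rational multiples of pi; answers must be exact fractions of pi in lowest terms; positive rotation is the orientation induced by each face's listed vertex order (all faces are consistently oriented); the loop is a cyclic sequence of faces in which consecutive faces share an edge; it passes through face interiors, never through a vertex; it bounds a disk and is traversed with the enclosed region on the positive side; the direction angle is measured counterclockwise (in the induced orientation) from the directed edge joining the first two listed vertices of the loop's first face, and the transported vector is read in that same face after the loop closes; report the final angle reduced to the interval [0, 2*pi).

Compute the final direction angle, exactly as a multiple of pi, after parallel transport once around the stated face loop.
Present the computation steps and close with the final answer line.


enclosed vertex P3: corner angles sum to (5/2)*pi, defect = 2*pi - (5/2)*pi = -pi/2
the final direction is the initial angle plus the enclosed defects, taken mod 2*pi in the induced orientation
final angle = (17/12)*pi - pi/2 = (11/12)*pi (mod 2*pi)

Answer: final direction angle = (11/12)*pi


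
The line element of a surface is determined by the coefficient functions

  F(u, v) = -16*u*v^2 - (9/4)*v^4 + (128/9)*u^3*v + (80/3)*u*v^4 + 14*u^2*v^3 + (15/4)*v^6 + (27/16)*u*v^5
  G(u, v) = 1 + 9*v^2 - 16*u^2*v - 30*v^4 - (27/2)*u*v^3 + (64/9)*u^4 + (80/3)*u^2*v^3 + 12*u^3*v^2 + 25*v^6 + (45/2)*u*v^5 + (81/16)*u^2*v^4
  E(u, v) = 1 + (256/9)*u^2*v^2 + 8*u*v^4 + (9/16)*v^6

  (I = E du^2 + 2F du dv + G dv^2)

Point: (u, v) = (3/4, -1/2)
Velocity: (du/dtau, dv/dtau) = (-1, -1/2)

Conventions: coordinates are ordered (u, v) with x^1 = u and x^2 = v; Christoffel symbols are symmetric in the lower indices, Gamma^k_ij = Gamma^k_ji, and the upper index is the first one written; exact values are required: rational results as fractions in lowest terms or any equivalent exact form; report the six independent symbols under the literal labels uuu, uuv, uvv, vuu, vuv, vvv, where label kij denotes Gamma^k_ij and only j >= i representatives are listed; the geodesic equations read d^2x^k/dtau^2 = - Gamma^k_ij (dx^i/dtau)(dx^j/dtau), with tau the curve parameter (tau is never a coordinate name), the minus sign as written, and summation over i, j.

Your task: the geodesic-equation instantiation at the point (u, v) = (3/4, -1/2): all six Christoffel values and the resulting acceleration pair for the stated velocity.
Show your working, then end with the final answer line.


E = 5513/1024, F = -11993/2048, G = 36137/4096 at the point
E_u = 67/6, E_v = -4891/256, F_u = -26129/1536, F_v = 15077/1024, G_u = 13067/512, G_v = -2685/512
EG - F^2 = 54093/4096;  g^inv = (4096/54093) * [[36137/4096, 11993/2048], [11993/2048, 5513/1024]]
first-kind symbols [ij,l] = (1/2)(d_i g_jl + d_j g_il - d_l g_ij): [uu,u] = E_u/2 = 67/12, [uu,v] = F_u - E_v/2 = -179/24, [uv,u] = E_v/2 = -4891/512, [uv,v] = G_u/2 = 13067/1024, [vv,u] = F_v - G_u/2 = 1005/512, [vv,v] = G_v/2 = -2685/1024
Gamma^u_ij = (G*[ij,u] - F*[ij,v])/(EG - F^2), Gamma^v_ij = (E*[ij,v] - F*[ij,u])/(EG - F^2)
Gamma_uuu = 68608/162279, Gamma_uuv = -536/741, Gamma_uvv = 2680/18031, Gamma_vuu = -91648/162279, Gamma_vuv = 716/741, Gamma_vvv = -3580/18031
d^2u/dtau^2 = -(Gamma_uuu*(-1)^2 + 2*Gamma_uuv*(-1)*(-1/2) + Gamma_uvv*(-1/2)^2) = 42746/162279
d^2v/dtau^2 = -(Gamma_vuu*(-1)^2 + 2*Gamma_vuv*(-1)*(-1/2) + Gamma_vvv*(-1/2)^2) = -57101/162279

Answer: Gamma_uuu = 68608/162279, Gamma_uuv = -536/741, Gamma_uvv = 2680/18031, Gamma_vuu = -91648/162279, Gamma_vuv = 716/741, Gamma_vvv = -3580/18031; accelerations (d^2u/dtau^2, d^2v/dtau^2) = (42746/162279, -57101/162279)


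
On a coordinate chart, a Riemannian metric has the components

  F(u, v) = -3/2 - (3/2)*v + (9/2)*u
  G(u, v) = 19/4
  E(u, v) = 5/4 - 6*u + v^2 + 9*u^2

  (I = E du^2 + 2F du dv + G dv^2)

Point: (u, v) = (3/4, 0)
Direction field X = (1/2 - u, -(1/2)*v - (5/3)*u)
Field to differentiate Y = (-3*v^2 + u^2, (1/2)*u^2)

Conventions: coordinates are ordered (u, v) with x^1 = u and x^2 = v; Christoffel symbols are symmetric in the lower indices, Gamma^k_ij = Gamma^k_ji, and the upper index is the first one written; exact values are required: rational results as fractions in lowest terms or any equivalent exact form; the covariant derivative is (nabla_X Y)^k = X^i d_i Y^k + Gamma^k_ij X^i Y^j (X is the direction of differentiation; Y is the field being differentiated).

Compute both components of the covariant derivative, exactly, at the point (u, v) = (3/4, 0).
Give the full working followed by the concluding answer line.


E = 29/16, F = 15/8, G = 19/4 at the point
E_u = 15/2, E_v = 0, F_u = 9/2, F_v = -3/2, G_u = 0, G_v = 0
EG - F^2 = 163/32;  g^inv = (32/163) * [[19/4, -15/8], [-15/8, 29/16]]
first-kind symbols [ij,l] = (1/2)(d_i g_jl + d_j g_il - d_l g_ij): [uu,u] = E_u/2 = 15/4, [uu,v] = F_u - E_v/2 = 9/2, [uv,u] = E_v/2 = 0, [uv,v] = G_u/2 = 0, [vv,u] = F_v - G_u/2 = -3/2, [vv,v] = G_v/2 = 0
Gamma^u_ij = (G*[ij,u] - F*[ij,v])/(EG - F^2), Gamma^v_ij = (E*[ij,v] - F*[ij,u])/(EG - F^2)
Gamma_uuu = 300/163, Gamma_uuv = 0, Gamma_uvv = -228/163, Gamma_vuu = 36/163, Gamma_vuv = 0, Gamma_vvv = 90/163
X = (-1/4, -5/4), Y = (9/16, 9/32) at the point

Answer: (nabla_X Y)^u = -741/5216, (nabla_X Y)^v = -4305/10432


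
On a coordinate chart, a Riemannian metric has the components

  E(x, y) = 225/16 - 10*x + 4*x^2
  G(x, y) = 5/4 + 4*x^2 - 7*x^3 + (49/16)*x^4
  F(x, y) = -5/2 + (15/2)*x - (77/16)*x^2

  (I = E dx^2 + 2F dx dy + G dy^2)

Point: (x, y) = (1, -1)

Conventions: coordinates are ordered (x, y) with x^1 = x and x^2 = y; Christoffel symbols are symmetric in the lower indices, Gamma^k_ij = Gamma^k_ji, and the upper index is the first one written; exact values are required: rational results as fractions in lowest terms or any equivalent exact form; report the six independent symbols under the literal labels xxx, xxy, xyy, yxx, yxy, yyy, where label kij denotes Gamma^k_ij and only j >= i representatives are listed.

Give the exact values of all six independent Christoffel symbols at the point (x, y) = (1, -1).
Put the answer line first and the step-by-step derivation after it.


Answer: Gamma_xxx = -13/150, Gamma_xxy = 1/150, Gamma_xyy = 7/150, Gamma_yxx = -241/150, Gamma_yxy = -43/150, Gamma_yyy = -1/150

E = 129/16, F = 3/16, G = 21/16 at the point
E_x = -2, E_y = 0, F_x = -17/8, F_y = 0, G_x = -3/4, G_y = 0
EG - F^2 = 675/64;  g^inv = (64/675) * [[21/16, -3/16], [-3/16, 129/16]]
first-kind symbols [ij,l] = (1/2)(d_i g_jl + d_j g_il - d_l g_ij): [xx,x] = E_x/2 = -1, [xx,y] = F_x - E_y/2 = -17/8, [xy,x] = E_y/2 = 0, [xy,y] = G_x/2 = -3/8, [yy,x] = F_y - G_x/2 = 3/8, [yy,y] = G_y/2 = 0
Gamma^x_ij = (G*[ij,x] - F*[ij,y])/(EG - F^2), Gamma^y_ij = (E*[ij,y] - F*[ij,x])/(EG - F^2)


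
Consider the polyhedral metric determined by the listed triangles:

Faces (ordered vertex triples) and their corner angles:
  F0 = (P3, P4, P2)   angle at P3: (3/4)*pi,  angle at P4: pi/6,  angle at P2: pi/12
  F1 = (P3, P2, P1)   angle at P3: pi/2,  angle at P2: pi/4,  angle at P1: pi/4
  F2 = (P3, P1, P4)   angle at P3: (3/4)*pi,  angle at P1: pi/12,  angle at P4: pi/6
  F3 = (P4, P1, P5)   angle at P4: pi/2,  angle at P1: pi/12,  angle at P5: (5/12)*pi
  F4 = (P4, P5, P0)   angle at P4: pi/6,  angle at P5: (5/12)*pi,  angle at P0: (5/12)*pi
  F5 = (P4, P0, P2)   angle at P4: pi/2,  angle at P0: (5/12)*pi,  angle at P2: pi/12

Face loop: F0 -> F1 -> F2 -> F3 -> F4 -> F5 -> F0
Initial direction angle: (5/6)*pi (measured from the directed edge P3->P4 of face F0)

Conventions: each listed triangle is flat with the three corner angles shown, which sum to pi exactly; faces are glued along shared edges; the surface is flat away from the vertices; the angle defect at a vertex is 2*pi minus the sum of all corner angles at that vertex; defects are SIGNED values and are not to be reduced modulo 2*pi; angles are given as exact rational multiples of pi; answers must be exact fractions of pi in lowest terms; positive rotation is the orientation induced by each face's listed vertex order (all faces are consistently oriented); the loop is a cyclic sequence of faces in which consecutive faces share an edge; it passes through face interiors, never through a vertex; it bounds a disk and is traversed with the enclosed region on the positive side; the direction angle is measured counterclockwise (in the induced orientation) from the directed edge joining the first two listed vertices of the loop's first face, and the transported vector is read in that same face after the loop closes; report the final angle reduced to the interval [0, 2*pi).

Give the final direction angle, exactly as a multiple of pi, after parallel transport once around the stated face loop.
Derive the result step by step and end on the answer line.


enclosed vertex P3: corner angles sum to 2*pi, defect = 2*pi - 2*pi = 0
enclosed vertex P4: corner angles sum to (3/2)*pi, defect = 2*pi - (3/2)*pi = pi/2
final direction = starting direction + enclosed defect total, reduced mod 2*pi (induced orientation)
final angle = (5/6)*pi + pi/2 = (4/3)*pi (mod 2*pi)

Answer: final direction angle = (4/3)*pi


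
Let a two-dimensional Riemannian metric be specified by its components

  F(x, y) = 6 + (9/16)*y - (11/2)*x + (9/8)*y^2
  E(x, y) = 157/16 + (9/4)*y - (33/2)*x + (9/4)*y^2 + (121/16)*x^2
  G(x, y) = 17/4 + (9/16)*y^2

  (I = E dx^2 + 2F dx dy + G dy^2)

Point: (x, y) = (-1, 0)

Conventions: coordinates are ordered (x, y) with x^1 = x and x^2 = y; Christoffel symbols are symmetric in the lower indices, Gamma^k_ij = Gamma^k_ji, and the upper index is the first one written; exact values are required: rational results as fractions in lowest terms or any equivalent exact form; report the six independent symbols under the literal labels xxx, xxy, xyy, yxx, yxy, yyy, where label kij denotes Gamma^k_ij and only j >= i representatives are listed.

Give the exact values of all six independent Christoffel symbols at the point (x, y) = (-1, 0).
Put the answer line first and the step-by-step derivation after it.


Answer: Gamma_xxx = 23/30, Gamma_xxy = 51/125, Gamma_xyy = 51/250, Gamma_yxx = -109/30, Gamma_yxy = -138/125, Gamma_yyy = -69/125

E = 271/8, F = 23/2, G = 17/4 at the point
E_x = -253/8, E_y = 9/4, F_x = -11/2, F_y = 9/16, G_x = 0, G_y = 0
EG - F^2 = 375/32;  g^inv = (32/375) * [[17/4, -23/2], [-23/2, 271/8]]
first-kind symbols [ij,l] = (1/2)(d_i g_jl + d_j g_il - d_l g_ij): [xx,x] = E_x/2 = -253/16, [xx,y] = F_x - E_y/2 = -53/8, [xy,x] = E_y/2 = 9/8, [xy,y] = G_x/2 = 0, [yy,x] = F_y - G_x/2 = 9/16, [yy,y] = G_y/2 = 0
Gamma^x_ij = (G*[ij,x] - F*[ij,y])/(EG - F^2), Gamma^y_ij = (E*[ij,y] - F*[ij,x])/(EG - F^2)


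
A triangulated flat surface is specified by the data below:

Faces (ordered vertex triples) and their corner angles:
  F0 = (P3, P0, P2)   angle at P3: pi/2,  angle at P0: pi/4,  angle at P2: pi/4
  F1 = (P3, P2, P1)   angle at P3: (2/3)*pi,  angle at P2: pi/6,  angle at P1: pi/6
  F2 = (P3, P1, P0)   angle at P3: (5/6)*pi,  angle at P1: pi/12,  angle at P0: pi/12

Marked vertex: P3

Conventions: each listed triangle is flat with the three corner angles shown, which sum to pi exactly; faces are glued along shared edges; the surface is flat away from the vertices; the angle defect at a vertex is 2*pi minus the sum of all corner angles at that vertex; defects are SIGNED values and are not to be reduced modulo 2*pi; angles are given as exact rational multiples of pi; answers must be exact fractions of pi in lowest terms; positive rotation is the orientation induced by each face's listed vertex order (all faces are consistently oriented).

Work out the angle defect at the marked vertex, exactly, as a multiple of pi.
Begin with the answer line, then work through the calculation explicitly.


Answer: defect(P3) = 0

Sum of corner angles at P3: 2*pi
defect = 2*pi - 2*pi


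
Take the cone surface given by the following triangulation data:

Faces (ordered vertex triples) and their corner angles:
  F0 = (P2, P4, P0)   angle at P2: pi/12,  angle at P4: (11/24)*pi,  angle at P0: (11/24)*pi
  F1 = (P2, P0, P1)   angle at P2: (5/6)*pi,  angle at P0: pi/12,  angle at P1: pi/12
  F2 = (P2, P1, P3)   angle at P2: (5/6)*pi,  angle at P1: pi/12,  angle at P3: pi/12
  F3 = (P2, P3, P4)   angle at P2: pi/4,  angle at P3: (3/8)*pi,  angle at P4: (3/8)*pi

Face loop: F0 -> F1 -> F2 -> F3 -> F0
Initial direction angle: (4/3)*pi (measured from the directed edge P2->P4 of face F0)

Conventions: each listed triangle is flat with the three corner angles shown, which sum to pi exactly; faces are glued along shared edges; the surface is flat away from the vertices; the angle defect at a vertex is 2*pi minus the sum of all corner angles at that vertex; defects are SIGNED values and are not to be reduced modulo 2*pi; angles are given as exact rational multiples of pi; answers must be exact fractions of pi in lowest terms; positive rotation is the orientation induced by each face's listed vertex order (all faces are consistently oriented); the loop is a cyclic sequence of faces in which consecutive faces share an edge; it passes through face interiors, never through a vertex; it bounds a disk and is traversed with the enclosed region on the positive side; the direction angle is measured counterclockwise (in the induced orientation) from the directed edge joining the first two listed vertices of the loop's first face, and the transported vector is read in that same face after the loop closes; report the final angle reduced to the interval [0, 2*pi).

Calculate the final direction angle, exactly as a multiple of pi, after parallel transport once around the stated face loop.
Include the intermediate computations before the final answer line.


enclosed vertex P2: corner angles sum to 2*pi, defect = 2*pi - 2*pi = 0
the final direction is the initial angle plus the enclosed defects, taken mod 2*pi in the induced orientation
final angle = (4/3)*pi + 0 = (4/3)*pi (mod 2*pi)

Answer: final direction angle = (4/3)*pi


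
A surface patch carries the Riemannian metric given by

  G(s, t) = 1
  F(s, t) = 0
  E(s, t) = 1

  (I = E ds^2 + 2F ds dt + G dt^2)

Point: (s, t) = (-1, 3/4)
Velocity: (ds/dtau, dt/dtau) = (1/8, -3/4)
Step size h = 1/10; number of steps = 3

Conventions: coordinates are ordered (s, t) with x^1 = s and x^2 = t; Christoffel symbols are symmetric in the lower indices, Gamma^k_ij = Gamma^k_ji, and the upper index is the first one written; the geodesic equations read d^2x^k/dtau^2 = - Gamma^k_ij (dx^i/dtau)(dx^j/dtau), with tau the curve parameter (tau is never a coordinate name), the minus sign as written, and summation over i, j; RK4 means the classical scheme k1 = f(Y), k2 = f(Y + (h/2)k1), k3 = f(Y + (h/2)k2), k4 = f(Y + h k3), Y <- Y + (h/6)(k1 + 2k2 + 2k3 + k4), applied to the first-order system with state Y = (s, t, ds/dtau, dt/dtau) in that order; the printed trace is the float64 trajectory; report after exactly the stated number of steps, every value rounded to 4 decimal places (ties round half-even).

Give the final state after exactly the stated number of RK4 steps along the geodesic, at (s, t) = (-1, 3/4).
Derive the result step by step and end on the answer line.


f(Y) = (ds/dtau, dt/dtau, -Gamma^s_ij Y'^i Y'^j, -Gamma^t_ij Y'^i Y'^j) with the Gammas evaluated at the stage position; h = 0.100000; intermediate values shown to 6 dp
step 0: s = -1.0000, t = 0.7500, ds/dtau = 0.1250, dt/dtau = -0.7500
step 1:
  k1: at (s, t) = (-1.000000, 0.750000), (ds/dtau, dt/dtau) = (0.125000, -0.750000); Gamma_sss = 0.000000, Gamma_sst = 0.000000, Gamma_stt = 0.000000, Gamma_tss = 0.000000, Gamma_tst = 0.000000, Gamma_ttt = 0.000000; k1 = (0.125000, -0.750000, 0.000000, 0.000000)
  k2: at (s, t) = (-0.993750, 0.712500), (ds/dtau, dt/dtau) = (0.125000, -0.750000); Gamma_sss = 0.000000, Gamma_sst = 0.000000, Gamma_stt = 0.000000, Gamma_tss = 0.000000, Gamma_tst = 0.000000, Gamma_ttt = 0.000000; k2 = (0.125000, -0.750000, 0.000000, 0.000000)
  k3: at (s, t) = (-0.993750, 0.712500), (ds/dtau, dt/dtau) = (0.125000, -0.750000); Gamma_sss = 0.000000, Gamma_sst = 0.000000, Gamma_stt = 0.000000, Gamma_tss = 0.000000, Gamma_tst = 0.000000, Gamma_ttt = 0.000000; k3 = (0.125000, -0.750000, 0.000000, 0.000000)
  k4: at (s, t) = (-0.987500, 0.675000), (ds/dtau, dt/dtau) = (0.125000, -0.750000); Gamma_sss = 0.000000, Gamma_sst = 0.000000, Gamma_stt = 0.000000, Gamma_tss = 0.000000, Gamma_tst = 0.000000, Gamma_ttt = 0.000000; k4 = (0.125000, -0.750000, 0.000000, 0.000000)
  Y <- Y + (h/6)(k1 + 2k2 + 2k3 + k4): s = -0.9875, t = 0.6750, ds/dtau = 0.1250, dt/dtau = -0.7500
step 2:
  k1: at (s, t) = (-0.987500, 0.675000), (ds/dtau, dt/dtau) = (0.125000, -0.750000); Gamma_sss = 0.000000, Gamma_sst = 0.000000, Gamma_stt = 0.000000, Gamma_tss = 0.000000, Gamma_tst = 0.000000, Gamma_ttt = 0.000000; k1 = (0.125000, -0.750000, 0.000000, 0.000000)
  k2: at (s, t) = (-0.981250, 0.637500), (ds/dtau, dt/dtau) = (0.125000, -0.750000); Gamma_sss = 0.000000, Gamma_sst = 0.000000, Gamma_stt = 0.000000, Gamma_tss = 0.000000, Gamma_tst = 0.000000, Gamma_ttt = 0.000000; k2 = (0.125000, -0.750000, 0.000000, 0.000000)
  k3: at (s, t) = (-0.981250, 0.637500), (ds/dtau, dt/dtau) = (0.125000, -0.750000); Gamma_sss = 0.000000, Gamma_sst = 0.000000, Gamma_stt = 0.000000, Gamma_tss = 0.000000, Gamma_tst = 0.000000, Gamma_ttt = 0.000000; k3 = (0.125000, -0.750000, 0.000000, 0.000000)
  k4: at (s, t) = (-0.975000, 0.600000), (ds/dtau, dt/dtau) = (0.125000, -0.750000); Gamma_sss = 0.000000, Gamma_sst = 0.000000, Gamma_stt = 0.000000, Gamma_tss = 0.000000, Gamma_tst = 0.000000, Gamma_ttt = 0.000000; k4 = (0.125000, -0.750000, 0.000000, 0.000000)
  Y <- Y + (h/6)(k1 + 2k2 + 2k3 + k4): s = -0.9750, t = 0.6000, ds/dtau = 0.1250, dt/dtau = -0.7500
step 3:
  k1: at (s, t) = (-0.975000, 0.600000), (ds/dtau, dt/dtau) = (0.125000, -0.750000); Gamma_sss = 0.000000, Gamma_sst = 0.000000, Gamma_stt = 0.000000, Gamma_tss = 0.000000, Gamma_tst = 0.000000, Gamma_ttt = 0.000000; k1 = (0.125000, -0.750000, 0.000000, 0.000000)
  k2: at (s, t) = (-0.968750, 0.562500), (ds/dtau, dt/dtau) = (0.125000, -0.750000); Gamma_sss = 0.000000, Gamma_sst = 0.000000, Gamma_stt = 0.000000, Gamma_tss = 0.000000, Gamma_tst = 0.000000, Gamma_ttt = 0.000000; k2 = (0.125000, -0.750000, 0.000000, 0.000000)
  k3: at (s, t) = (-0.968750, 0.562500), (ds/dtau, dt/dtau) = (0.125000, -0.750000); Gamma_sss = 0.000000, Gamma_sst = 0.000000, Gamma_stt = 0.000000, Gamma_tss = 0.000000, Gamma_tst = 0.000000, Gamma_ttt = 0.000000; k3 = (0.125000, -0.750000, 0.000000, 0.000000)
  k4: at (s, t) = (-0.962500, 0.525000), (ds/dtau, dt/dtau) = (0.125000, -0.750000); Gamma_sss = 0.000000, Gamma_sst = 0.000000, Gamma_stt = 0.000000, Gamma_tss = 0.000000, Gamma_tst = 0.000000, Gamma_ttt = 0.000000; k4 = (0.125000, -0.750000, 0.000000, 0.000000)
  Y <- Y + (h/6)(k1 + 2k2 + 2k3 + k4): s = -0.9625, t = 0.5250, ds/dtau = 0.1250, dt/dtau = -0.7500

Answer: s = -0.9625, t = 0.5250, ds/dtau = 0.1250, dt/dtau = -0.7500


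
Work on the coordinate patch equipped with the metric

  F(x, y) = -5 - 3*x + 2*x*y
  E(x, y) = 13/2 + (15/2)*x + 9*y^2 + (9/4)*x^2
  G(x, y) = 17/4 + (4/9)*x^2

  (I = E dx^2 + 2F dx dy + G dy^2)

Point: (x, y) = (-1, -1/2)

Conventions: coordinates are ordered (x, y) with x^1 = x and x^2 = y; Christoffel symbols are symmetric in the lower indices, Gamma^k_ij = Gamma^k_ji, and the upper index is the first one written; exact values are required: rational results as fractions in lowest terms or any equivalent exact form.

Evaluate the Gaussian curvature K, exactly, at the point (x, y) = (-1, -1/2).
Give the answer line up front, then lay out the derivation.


Answer: K = -1596/112211

E = 7/2, F = -1, G = 169/36, EG - F^2 = 1111/72 at the point
E_x = 3, E_y = -9, F_x = -4, F_y = -2, G_x = -8/9, G_y = 0
E_yy = 18, F_xy = 2, G_xx = 8/9
Using the Brioschi determinant formula for K from the metric derivatives:
M1 = [[-E_yy/2 + F_xy - G_xx/2, E_x/2, F_x - E_y/2], [F_y - G_x/2, E, F], [G_y/2, F, G]] = [[-67/9, 3/2, 1/2], [-14/9, 7/2, -1], [0, -1, 169/36]]; det M1 = -66835/648
M2 = [[0, E_y/2, G_x/2], [E_y/2, E, F], [G_x/2, F, G]] = [[0, -9/2, -4/9], [-9/2, 7/2, -1], [-4/9, -1, 169/36]]; det M2 = -129281/1296
det M1 - det M2 = -1463/432; K = -1463/432 / (1111/72)^2 = -1596/112211


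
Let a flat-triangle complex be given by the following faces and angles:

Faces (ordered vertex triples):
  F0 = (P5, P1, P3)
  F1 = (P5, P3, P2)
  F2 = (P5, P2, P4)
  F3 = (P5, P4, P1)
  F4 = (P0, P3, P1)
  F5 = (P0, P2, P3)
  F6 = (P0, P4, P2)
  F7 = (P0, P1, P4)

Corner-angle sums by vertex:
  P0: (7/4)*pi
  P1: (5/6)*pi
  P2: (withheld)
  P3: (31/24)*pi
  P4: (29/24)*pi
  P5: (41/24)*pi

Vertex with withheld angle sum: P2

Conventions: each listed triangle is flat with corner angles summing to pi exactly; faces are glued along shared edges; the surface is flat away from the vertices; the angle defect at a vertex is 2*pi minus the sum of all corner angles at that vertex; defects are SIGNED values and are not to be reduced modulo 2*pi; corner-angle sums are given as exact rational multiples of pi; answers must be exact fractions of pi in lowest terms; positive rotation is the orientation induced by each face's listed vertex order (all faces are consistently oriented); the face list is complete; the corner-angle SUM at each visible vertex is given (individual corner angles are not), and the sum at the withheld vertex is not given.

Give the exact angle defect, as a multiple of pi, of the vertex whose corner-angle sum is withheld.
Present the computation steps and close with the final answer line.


V = 6, E = 12, F = 8; chi = V - E + F = 2
Gauss-Bonnet: total defect = 2*pi*chi = 4*pi; visible defects sum to (77/24)*pi

Answer: defect(P2) = (19/24)*pi


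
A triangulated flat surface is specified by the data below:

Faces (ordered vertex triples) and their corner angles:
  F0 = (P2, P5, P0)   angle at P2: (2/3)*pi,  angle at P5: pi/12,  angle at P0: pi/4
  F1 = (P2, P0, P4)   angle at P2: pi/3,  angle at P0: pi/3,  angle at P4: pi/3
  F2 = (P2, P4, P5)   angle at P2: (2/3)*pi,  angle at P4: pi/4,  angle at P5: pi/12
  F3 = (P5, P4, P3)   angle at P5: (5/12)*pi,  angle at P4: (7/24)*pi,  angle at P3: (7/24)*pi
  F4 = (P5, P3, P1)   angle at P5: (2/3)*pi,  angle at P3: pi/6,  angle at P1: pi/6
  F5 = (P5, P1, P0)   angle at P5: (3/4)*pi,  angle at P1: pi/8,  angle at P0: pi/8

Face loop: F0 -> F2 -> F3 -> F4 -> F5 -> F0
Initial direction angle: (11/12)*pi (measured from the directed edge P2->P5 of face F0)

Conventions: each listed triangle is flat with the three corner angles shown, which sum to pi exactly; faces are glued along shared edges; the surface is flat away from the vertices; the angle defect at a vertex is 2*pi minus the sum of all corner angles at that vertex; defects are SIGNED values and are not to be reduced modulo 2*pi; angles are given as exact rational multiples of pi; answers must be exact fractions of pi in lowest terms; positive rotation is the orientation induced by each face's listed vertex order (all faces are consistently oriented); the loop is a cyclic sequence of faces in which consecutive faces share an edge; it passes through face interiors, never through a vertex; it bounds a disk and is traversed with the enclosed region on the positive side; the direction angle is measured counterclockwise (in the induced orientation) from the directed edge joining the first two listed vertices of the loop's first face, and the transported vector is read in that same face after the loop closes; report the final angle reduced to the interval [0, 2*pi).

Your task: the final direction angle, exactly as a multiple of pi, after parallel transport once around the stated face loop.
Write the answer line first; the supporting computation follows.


Answer: final direction angle = (11/12)*pi

enclosed vertex P5: corner angles sum to 2*pi, defect = 2*pi - 2*pi = 0
holonomy = initial angle + sum of enclosed defects (mod 2*pi), positive in the induced orientation
final angle = (11/12)*pi + 0 = (11/12)*pi (mod 2*pi)


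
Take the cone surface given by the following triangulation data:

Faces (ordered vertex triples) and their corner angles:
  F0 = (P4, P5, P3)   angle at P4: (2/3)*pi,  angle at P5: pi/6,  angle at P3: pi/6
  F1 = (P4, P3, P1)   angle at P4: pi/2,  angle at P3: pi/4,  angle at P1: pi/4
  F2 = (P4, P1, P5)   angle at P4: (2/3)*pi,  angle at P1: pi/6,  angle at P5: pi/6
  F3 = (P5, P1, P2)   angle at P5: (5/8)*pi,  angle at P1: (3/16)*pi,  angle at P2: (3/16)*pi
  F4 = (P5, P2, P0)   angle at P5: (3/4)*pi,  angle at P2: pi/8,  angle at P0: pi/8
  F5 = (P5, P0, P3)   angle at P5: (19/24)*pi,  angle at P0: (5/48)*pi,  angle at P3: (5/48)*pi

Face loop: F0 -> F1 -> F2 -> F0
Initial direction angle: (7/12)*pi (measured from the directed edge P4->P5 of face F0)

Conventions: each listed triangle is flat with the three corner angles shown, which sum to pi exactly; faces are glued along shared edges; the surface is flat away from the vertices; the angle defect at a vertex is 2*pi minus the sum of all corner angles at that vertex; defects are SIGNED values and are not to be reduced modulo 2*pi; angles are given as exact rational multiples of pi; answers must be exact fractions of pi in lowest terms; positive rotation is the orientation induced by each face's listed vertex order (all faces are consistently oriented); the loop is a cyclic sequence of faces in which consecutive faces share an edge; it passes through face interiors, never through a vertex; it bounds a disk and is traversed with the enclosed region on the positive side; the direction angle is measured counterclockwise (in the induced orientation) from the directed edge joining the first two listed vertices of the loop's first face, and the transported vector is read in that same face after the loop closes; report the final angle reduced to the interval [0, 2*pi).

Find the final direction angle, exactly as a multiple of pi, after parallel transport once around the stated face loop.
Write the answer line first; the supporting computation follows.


Answer: final direction angle = (3/4)*pi

enclosed vertex P4: corner angles sum to (11/6)*pi, defect = 2*pi - (11/6)*pi = pi/6
by Gauss-Bonnet the loop rotates the vector by the enclosed defect sum (positive orientation, mod 2*pi)
final angle = (7/12)*pi + pi/6 = (3/4)*pi (mod 2*pi)


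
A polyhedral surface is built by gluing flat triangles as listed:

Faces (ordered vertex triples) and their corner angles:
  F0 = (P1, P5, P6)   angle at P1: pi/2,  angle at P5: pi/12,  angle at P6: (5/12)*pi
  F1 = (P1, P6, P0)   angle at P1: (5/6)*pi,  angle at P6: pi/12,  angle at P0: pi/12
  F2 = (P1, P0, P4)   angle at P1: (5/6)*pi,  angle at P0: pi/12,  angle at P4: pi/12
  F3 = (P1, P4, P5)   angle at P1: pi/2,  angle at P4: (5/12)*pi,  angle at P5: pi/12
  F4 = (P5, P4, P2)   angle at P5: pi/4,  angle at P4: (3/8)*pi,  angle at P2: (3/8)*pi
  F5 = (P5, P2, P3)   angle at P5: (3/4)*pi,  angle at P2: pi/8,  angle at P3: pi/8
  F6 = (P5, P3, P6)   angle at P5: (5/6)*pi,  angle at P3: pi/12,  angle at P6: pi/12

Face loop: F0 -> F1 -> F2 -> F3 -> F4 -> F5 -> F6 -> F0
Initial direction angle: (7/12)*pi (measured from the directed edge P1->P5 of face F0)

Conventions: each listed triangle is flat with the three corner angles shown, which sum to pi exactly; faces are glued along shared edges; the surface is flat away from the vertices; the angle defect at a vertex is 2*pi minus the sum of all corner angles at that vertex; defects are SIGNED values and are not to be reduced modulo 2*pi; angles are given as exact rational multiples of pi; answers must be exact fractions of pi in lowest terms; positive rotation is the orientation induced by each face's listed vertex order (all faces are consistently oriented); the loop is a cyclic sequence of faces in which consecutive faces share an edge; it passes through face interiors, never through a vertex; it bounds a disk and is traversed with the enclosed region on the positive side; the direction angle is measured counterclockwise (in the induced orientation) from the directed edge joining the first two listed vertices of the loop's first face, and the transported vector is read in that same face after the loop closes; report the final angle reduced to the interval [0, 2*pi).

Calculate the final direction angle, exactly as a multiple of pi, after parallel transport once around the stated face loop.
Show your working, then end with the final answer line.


enclosed vertex P1: corner angles sum to (8/3)*pi, defect = 2*pi - (8/3)*pi = (-2/3)*pi
enclosed vertex P5: corner angles sum to 2*pi, defect = 2*pi - 2*pi = 0
by Gauss-Bonnet the loop rotates the vector by the enclosed defect sum (positive orientation, mod 2*pi)
final angle = (7/12)*pi - (2/3)*pi = (23/12)*pi (mod 2*pi)

Answer: final direction angle = (23/12)*pi


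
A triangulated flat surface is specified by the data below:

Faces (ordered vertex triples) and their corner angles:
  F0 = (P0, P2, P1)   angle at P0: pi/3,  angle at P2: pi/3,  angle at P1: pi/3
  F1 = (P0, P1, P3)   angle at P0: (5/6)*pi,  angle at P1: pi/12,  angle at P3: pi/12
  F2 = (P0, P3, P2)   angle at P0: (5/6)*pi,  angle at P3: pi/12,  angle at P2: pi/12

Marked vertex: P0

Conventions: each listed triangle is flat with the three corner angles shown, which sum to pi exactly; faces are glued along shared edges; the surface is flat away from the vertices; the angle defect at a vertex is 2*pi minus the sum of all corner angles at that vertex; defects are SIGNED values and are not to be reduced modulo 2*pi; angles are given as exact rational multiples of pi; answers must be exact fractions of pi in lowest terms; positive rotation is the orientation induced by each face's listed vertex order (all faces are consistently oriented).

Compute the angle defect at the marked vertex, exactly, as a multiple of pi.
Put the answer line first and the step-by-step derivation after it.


Answer: defect(P0) = 0

Sum of corner angles at P0: 2*pi
defect = 2*pi - 2*pi


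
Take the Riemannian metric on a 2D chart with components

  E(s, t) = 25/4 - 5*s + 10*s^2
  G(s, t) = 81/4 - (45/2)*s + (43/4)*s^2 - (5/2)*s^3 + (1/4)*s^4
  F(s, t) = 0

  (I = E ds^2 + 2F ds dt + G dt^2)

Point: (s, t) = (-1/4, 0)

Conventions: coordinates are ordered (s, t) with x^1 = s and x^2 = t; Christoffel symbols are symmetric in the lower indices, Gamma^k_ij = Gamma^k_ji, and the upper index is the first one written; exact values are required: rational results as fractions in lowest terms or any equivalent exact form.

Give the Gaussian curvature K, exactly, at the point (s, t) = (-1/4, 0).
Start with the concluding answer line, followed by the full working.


Answer: K = 768/46475

E = 65/8, F = 0, G = 27225/1024, EG - F^2 = 1769625/8192 at the point
E_s = -10, E_t = 0, F_s = 0, F_t = 0, G_s = -1815/64, G_t = 0
E_tt = 0, F_st = 0, G_ss = 407/16
Compute both Brioschi determinants and normalise by (EG - F^2)^2.
M1 = [[-E_tt/2 + F_st - G_ss/2, E_s/2, F_s - E_t/2], [F_t - G_s/2, E, F], [G_t/2, F, G]] = [[-407/32, -5, 0], [1815/128, 65/8, 0], [0, 0, 27225/1024]]; det M1 = -226103625/262144
M2 = [[0, E_t/2, G_s/2], [E_t/2, E, F], [G_s/2, F, G]] = [[0, 0, -1815/128], [0, 65/8, 0], [-1815/128, 0, 27225/1024]]; det M2 = -214124625/131072
det M1 - det M2 = 202145625/262144; K = 202145625/262144 / (1769625/8192)^2 = 768/46475


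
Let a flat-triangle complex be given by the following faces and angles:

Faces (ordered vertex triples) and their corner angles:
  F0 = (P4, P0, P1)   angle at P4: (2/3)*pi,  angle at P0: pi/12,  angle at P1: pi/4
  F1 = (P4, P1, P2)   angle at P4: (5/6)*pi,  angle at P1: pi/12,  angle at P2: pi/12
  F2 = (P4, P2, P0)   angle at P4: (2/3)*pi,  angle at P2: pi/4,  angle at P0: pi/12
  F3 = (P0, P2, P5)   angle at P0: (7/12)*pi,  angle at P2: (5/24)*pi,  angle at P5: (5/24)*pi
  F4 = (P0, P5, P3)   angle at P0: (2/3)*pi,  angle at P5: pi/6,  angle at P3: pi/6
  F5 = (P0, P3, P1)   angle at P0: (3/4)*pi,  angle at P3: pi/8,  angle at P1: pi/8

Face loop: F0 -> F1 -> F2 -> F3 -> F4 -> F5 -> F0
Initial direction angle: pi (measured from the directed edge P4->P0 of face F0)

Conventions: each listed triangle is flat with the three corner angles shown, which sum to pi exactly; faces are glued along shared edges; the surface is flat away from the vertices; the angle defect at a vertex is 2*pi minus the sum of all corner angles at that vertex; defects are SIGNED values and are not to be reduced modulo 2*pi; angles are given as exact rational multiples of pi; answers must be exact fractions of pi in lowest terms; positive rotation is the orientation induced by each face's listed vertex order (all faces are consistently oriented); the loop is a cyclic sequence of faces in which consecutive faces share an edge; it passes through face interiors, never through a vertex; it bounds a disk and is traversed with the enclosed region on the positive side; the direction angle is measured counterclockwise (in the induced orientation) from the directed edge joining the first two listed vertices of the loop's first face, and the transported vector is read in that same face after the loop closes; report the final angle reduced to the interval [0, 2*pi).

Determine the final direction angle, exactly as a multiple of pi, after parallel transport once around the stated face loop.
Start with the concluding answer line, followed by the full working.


Answer: final direction angle = (2/3)*pi

enclosed vertex P0: corner angles sum to (13/6)*pi, defect = 2*pi - (13/6)*pi = -pi/6
enclosed vertex P4: corner angles sum to (13/6)*pi, defect = 2*pi - (13/6)*pi = -pi/6
the final direction is the initial angle plus the enclosed defects, taken mod 2*pi in the induced orientation
final angle = pi - pi/3 = (2/3)*pi (mod 2*pi)
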